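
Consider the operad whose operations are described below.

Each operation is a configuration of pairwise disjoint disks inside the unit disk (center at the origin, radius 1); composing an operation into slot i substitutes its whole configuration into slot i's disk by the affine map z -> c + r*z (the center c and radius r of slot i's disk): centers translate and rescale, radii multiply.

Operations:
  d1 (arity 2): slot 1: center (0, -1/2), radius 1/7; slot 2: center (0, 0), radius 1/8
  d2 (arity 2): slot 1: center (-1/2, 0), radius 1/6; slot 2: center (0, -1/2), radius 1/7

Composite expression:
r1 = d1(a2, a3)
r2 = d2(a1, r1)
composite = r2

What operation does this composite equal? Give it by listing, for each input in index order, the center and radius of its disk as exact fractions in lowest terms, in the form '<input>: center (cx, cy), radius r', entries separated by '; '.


a1: center (-1/2, 0), radius 1/6; a2: center (0, -4/7), radius 1/49; a3: center (0, -1/2), radius 1/56

Each a-disk chains the slot maps above it in d2; radii multiply.
a1: after 1 affine step, its disk has center (-1/2, 0), radius 1/6
a2: after 2 affine steps, its disk has center (0, -4/7), radius 1/49
a3: after 2 affine steps, its disk has center (0, -1/2), radius 1/56


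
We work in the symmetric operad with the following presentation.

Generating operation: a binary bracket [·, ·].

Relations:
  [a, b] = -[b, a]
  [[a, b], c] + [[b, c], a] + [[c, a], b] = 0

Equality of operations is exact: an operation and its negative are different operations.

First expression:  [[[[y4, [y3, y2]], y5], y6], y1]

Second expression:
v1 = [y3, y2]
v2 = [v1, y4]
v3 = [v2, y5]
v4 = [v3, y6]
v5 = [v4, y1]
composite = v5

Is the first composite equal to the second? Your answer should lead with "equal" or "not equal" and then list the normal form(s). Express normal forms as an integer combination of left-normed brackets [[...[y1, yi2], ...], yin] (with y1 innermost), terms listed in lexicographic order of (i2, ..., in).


Normal form of the first expression: -[[[[[y1, y2], y3], y4], y5], y6] + [[[[[y1, y3], y2], y4], y5], y6] + [[[[[y1, y4], y2], y3], y5], y6] - [[[[[y1, y4], y3], y2], y5], y6] + [[[[[y1, y5], y2], y3], y4], y6] - [[[[[y1, y5], y3], y2], y4], y6] - [[[[[y1, y5], y4], y2], y3], y6] + [[[[[y1, y5], y4], y3], y2], y6] + [[[[[y1, y6], y2], y3], y4], y5] - [[[[[y1, y6], y3], y2], y4], y5] - [[[[[y1, y6], y4], y2], y3], y5] + [[[[[y1, y6], y4], y3], y2], y5] - [[[[[y1, y6], y5], y2], y3], y4] + [[[[[y1, y6], y5], y3], y2], y4] + [[[[[y1, y6], y5], y4], y2], y3] - [[[[[y1, y6], y5], y4], y3], y2]
Normal form of the second expression: [[[[[y1, y2], y3], y4], y5], y6] - [[[[[y1, y3], y2], y4], y5], y6] - [[[[[y1, y4], y2], y3], y5], y6] + [[[[[y1, y4], y3], y2], y5], y6] - [[[[[y1, y5], y2], y3], y4], y6] + [[[[[y1, y5], y3], y2], y4], y6] + [[[[[y1, y5], y4], y2], y3], y6] - [[[[[y1, y5], y4], y3], y2], y6] - [[[[[y1, y6], y2], y3], y4], y5] + [[[[[y1, y6], y3], y2], y4], y5] + [[[[[y1, y6], y4], y2], y3], y5] - [[[[[y1, y6], y4], y3], y2], y5] + [[[[[y1, y6], y5], y2], y3], y4] - [[[[[y1, y6], y5], y3], y2], y4] - [[[[[y1, y6], y5], y4], y2], y3] + [[[[[y1, y6], y5], y4], y3], y2]
Different reductions; not equal.

not equal; first: -[[[[[y1, y2], y3], y4], y5], y6] + [[[[[y1, y3], y2], y4], y5], y6] + [[[[[y1, y4], y2], y3], y5], y6] - [[[[[y1, y4], y3], y2], y5], y6] + [[[[[y1, y5], y2], y3], y4], y6] - [[[[[y1, y5], y3], y2], y4], y6] - [[[[[y1, y5], y4], y2], y3], y6] + [[[[[y1, y5], y4], y3], y2], y6] + [[[[[y1, y6], y2], y3], y4], y5] - [[[[[y1, y6], y3], y2], y4], y5] - [[[[[y1, y6], y4], y2], y3], y5] + [[[[[y1, y6], y4], y3], y2], y5] - [[[[[y1, y6], y5], y2], y3], y4] + [[[[[y1, y6], y5], y3], y2], y4] + [[[[[y1, y6], y5], y4], y2], y3] - [[[[[y1, y6], y5], y4], y3], y2]; second: [[[[[y1, y2], y3], y4], y5], y6] - [[[[[y1, y3], y2], y4], y5], y6] - [[[[[y1, y4], y2], y3], y5], y6] + [[[[[y1, y4], y3], y2], y5], y6] - [[[[[y1, y5], y2], y3], y4], y6] + [[[[[y1, y5], y3], y2], y4], y6] + [[[[[y1, y5], y4], y2], y3], y6] - [[[[[y1, y5], y4], y3], y2], y6] - [[[[[y1, y6], y2], y3], y4], y5] + [[[[[y1, y6], y3], y2], y4], y5] + [[[[[y1, y6], y4], y2], y3], y5] - [[[[[y1, y6], y4], y3], y2], y5] + [[[[[y1, y6], y5], y2], y3], y4] - [[[[[y1, y6], y5], y3], y2], y4] - [[[[[y1, y6], y5], y4], y2], y3] + [[[[[y1, y6], y5], y4], y3], y2]


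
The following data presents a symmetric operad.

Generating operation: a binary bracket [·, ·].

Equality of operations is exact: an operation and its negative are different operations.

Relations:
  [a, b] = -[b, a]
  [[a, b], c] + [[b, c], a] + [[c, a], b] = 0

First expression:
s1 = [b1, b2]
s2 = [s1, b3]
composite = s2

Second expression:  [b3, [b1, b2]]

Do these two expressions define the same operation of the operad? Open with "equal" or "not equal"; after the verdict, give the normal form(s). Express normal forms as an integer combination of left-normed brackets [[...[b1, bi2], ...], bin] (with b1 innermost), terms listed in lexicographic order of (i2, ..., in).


not equal: they reduce to [[b1, b2], b3] and -[[b1, b2], b3]

In normal form, the first expression is [[b1, b2], b3]
In normal form, the second expression is -[[b1, b2], b3]
The normal forms differ: not equal.


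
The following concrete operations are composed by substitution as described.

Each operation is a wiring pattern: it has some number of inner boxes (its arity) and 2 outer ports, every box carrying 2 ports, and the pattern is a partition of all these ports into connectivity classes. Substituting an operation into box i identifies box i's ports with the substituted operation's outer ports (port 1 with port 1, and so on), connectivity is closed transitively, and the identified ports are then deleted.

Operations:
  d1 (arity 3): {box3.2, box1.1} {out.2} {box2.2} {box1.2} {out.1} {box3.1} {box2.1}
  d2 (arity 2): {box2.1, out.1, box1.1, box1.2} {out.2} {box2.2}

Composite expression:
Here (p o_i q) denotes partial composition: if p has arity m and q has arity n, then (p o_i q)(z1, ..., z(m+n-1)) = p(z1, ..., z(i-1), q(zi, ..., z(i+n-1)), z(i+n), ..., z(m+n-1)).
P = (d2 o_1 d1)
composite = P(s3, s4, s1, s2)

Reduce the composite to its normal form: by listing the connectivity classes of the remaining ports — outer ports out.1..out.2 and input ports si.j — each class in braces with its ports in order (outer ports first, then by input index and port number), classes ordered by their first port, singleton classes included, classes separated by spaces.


{out.1, s2.1} {out.2} {s1.1} {s1.2, s3.1} {s2.2} {s3.2} {s4.1} {s4.2}

Connectivity passes through glued d2-boundaries; trace each wire chain.
after d1, the pattern on (s3, s4, s1) reads {out.1} {out.2} {s1.1} {s1.2, s3.1} {s3.2} {s4.1} {s4.2} (out.j = its outer ports)
after d2, the pattern on (s3, s4, s1, s2) reads {out.1, s2.1} {out.2} {s1.1} {s1.2, s3.1} {s2.2} {s3.2} {s4.1} {s4.2} (out.j = its outer ports)


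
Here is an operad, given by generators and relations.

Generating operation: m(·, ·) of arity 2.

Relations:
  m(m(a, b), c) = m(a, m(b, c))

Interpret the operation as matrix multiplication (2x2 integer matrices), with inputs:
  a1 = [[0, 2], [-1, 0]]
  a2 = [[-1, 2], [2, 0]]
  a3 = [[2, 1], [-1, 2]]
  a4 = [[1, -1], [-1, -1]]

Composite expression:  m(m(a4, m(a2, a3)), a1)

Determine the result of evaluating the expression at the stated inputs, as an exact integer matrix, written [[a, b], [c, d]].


[[-1, -16], [5, 0]]


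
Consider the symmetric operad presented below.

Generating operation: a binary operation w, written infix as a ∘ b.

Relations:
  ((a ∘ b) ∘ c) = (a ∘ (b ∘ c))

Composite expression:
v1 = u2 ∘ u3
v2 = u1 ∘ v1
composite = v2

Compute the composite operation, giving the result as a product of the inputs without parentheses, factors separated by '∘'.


u1 ∘ u2 ∘ u3


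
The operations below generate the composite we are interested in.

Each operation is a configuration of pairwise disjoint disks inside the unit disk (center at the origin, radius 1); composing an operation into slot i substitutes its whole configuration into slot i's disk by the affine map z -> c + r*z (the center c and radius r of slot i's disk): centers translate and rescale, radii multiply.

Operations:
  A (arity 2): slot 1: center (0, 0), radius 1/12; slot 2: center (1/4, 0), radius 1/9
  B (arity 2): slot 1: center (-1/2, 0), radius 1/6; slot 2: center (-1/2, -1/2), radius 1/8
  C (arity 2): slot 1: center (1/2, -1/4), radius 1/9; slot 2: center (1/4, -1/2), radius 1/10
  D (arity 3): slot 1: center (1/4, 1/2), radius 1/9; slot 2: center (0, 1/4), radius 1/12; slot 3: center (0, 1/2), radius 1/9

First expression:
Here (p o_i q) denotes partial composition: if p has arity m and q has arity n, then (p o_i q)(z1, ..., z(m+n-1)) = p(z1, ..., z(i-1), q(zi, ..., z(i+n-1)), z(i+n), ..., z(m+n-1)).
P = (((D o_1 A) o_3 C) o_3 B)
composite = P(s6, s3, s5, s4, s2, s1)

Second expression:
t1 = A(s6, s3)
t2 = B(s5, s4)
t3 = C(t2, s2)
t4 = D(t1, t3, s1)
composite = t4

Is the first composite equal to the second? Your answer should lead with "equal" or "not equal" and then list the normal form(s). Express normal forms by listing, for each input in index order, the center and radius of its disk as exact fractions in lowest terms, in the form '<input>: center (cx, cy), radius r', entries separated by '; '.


equal: each reduces to s1: center (0, 1/2), radius 1/9; s2: center (1/48, 5/24), radius 1/120; s3: center (5/18, 1/2), radius 1/81; s4: center (1/27, 97/432), radius 1/864; s5: center (1/27, 11/48), radius 1/648; s6: center (1/4, 1/2), radius 1/108

The first expression reduces to s1: center (0, 1/2), radius 1/9; s2: center (1/48, 5/24), radius 1/120; s3: center (5/18, 1/2), radius 1/81; s4: center (1/27, 97/432), radius 1/864; s5: center (1/27, 11/48), radius 1/648; s6: center (1/4, 1/2), radius 1/108
The second expression reduces to s1: center (0, 1/2), radius 1/9; s2: center (1/48, 5/24), radius 1/120; s3: center (5/18, 1/2), radius 1/81; s4: center (1/27, 97/432), radius 1/864; s5: center (1/27, 11/48), radius 1/648; s6: center (1/4, 1/2), radius 1/108
One common form — equal.


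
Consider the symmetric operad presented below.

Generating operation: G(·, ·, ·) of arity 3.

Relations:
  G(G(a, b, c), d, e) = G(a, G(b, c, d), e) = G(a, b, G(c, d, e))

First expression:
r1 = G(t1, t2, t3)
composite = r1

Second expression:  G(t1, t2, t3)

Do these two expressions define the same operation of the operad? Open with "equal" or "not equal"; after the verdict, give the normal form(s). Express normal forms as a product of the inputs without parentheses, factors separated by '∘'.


equal; the common form is t1 ∘ t2 ∘ t3


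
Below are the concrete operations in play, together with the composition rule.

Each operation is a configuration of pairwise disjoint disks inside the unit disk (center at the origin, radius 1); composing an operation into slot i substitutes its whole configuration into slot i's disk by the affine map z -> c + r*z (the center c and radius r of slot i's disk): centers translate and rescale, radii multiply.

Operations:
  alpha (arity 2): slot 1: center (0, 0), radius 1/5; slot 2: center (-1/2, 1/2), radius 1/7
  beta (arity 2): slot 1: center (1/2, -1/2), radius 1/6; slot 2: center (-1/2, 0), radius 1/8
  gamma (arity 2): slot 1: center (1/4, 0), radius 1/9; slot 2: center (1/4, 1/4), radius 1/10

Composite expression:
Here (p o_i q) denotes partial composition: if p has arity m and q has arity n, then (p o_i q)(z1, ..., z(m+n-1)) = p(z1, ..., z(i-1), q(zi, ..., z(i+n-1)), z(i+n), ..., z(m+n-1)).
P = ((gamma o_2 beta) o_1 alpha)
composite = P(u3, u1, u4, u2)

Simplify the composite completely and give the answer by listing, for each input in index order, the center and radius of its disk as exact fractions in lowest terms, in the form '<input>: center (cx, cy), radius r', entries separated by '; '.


Below gamma, radii multiply path by path; the u-disk centers shift.
input u3: composing its 2 substitution steps yields center (1/4, 0), radius 1/45
input u1: composing its 2 substitution steps yields center (7/36, 1/18), radius 1/63
input u4: composing its 2 substitution steps yields center (3/10, 1/5), radius 1/60
input u2: composing its 2 substitution steps yields center (1/5, 1/4), radius 1/80

u1: center (7/36, 1/18), radius 1/63; u2: center (1/5, 1/4), radius 1/80; u3: center (1/4, 0), radius 1/45; u4: center (3/10, 1/5), radius 1/60


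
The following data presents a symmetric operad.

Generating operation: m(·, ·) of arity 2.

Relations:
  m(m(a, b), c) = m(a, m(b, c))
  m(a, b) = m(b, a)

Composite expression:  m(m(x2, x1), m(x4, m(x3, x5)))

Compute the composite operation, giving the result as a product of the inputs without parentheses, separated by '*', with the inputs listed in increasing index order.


x1 * x2 * x3 * x4 * x5

Key point: m commutes, so take the x-inputs in any fixed order.
m(x2, x1) reduces to x2 * x1
m(x3, x5) reduces to x3 * x5
m(x4, m(x3, x5)) reduces to x4 * x3 * x5
m(m(x2, x1), m(x4, m(x3, x5))) reduces to x2 * x1 * x4 * x3 * x5
putting the inputs in ascending order: x1 * x2 * x3 * x4 * x5


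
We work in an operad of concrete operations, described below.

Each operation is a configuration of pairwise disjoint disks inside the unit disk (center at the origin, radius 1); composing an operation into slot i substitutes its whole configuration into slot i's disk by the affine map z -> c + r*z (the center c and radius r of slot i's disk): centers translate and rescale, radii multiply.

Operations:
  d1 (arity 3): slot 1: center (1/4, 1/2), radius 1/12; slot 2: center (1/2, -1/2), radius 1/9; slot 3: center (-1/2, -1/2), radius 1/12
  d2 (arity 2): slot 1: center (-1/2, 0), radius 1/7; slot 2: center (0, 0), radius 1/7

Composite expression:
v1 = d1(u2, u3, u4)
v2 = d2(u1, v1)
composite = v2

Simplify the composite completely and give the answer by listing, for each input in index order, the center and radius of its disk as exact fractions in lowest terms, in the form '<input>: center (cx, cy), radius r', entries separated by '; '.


u1: center (-1/2, 0), radius 1/7; u2: center (1/28, 1/14), radius 1/84; u3: center (1/14, -1/14), radius 1/63; u4: center (-1/14, -1/14), radius 1/84

Nesting under d2 composes maps z -> c + r*z down each u-path.
tracing u1 down its 1-map path: center (-1/2, 0), radius 1/7
tracing u2 down its 2-map path: center (1/28, 1/14), radius 1/84
tracing u3 down its 2-map path: center (1/14, -1/14), radius 1/63
tracing u4 down its 2-map path: center (-1/14, -1/14), radius 1/84


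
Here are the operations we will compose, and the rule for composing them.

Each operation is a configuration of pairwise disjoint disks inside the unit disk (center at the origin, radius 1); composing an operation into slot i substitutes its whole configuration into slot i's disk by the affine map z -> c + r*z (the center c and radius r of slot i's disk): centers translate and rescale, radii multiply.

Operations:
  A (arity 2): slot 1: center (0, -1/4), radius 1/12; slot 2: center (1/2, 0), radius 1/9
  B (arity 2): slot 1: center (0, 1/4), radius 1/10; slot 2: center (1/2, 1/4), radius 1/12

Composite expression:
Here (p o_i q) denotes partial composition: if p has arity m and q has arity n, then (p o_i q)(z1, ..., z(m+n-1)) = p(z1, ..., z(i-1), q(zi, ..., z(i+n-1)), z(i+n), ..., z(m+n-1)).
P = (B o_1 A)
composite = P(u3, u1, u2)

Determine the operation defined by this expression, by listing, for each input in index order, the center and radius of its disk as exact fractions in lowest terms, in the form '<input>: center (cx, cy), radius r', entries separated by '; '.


u1: center (1/20, 1/4), radius 1/90; u2: center (1/2, 1/4), radius 1/12; u3: center (0, 9/40), radius 1/120

Follow each u-input down from B: c' goes to c + r*c', radius to r*r'.
input u3: applying the 2 nested substitutions gives center (0, 9/40), radius 1/120
input u1: applying the 2 nested substitutions gives center (1/20, 1/4), radius 1/90
input u2: applying the 1 nested substitution gives center (1/2, 1/4), radius 1/12


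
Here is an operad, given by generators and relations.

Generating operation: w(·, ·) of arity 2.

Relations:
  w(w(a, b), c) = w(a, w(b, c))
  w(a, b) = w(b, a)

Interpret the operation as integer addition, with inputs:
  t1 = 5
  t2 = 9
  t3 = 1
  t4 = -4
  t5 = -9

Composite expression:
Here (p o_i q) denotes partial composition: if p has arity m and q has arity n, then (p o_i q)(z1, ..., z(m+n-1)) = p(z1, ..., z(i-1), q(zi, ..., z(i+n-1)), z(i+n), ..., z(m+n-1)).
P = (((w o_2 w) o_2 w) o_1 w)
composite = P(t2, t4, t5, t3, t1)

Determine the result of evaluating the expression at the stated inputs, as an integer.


w(t2, t4) = 5
w(t5, t3) = -8
w(w(t5, t3), t1) = -3
w(w(t2, t4), w(w(t5, t3), t1)) = 2

2


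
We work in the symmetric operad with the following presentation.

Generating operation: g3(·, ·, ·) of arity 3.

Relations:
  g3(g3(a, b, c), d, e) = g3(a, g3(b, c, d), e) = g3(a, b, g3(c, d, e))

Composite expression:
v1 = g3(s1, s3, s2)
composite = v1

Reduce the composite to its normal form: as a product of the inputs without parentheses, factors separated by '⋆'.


s1 ⋆ s3 ⋆ s2


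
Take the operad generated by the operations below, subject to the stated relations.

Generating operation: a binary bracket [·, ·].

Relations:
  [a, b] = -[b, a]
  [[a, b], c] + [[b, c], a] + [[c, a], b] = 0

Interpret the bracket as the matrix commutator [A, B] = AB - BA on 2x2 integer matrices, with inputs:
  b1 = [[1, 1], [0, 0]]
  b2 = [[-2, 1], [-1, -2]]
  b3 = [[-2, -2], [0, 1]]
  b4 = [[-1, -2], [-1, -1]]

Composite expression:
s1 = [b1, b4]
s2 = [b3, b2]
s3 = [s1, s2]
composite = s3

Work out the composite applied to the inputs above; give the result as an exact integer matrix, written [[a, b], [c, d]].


[b1, b4] = [[-1, -2], [1, 1]]
[b3, b2] = [[2, -3], [-3, -2]]
[[b1, b4], [b3, b2]] = [[9, 14], [-2, -9]]

[[9, 14], [-2, -9]]


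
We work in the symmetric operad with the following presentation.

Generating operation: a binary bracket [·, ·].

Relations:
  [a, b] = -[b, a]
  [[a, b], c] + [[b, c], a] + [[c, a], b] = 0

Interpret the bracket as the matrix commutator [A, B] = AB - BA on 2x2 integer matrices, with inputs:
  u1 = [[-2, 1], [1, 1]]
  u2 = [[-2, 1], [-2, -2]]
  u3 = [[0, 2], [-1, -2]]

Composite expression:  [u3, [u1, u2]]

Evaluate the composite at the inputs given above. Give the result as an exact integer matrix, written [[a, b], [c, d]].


[[-15, 6], [18, 15]]

[u1, u2] = [[-3, -3], [-6, 3]]
[u3, [u1, u2]] = [[-15, 6], [18, 15]]


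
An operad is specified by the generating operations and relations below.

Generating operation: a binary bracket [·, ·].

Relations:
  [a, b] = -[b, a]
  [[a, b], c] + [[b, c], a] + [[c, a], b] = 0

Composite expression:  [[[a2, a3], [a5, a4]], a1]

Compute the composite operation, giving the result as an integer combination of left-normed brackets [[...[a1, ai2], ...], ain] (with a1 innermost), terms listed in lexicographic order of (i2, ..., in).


[[[[a1, a2], a3], a4], a5] - [[[[a1, a2], a3], a5], a4] - [[[[a1, a3], a2], a4], a5] + [[[[a1, a3], a2], a5], a4] - [[[[a1, a4], a5], a2], a3] + [[[[a1, a4], a5], a3], a2] + [[[[a1, a5], a4], a2], a3] - [[[[a1, a5], a4], a3], a2]

Antisymmetry and Jacobi reduce to a1-anchored left-normed brackets.
Composite bracket: [[[a2, a3], [a5, a4]], a1]
The bracket unfolds into 16 signed words via [a, b] = ab - ba (2^4 = 16).
Keep just the words that open with a1:
  a1a2a3a4a5 appears with sign +1, giving the term +[[[[a1, a2], a3], a4], a5]
  a1a2a3a5a4 appears with sign -1, giving the term -[[[[a1, a2], a3], a5], a4]
  a1a3a2a4a5 appears with sign -1, giving the term -[[[[a1, a3], a2], a4], a5]
  a1a3a2a5a4 appears with sign +1, giving the term +[[[[a1, a3], a2], a5], a4]
  a1a4a5a2a3 appears with sign -1, giving the term -[[[[a1, a4], a5], a2], a3]
  a1a4a5a3a2 appears with sign +1, giving the term +[[[[a1, a4], a5], a3], a2]
  a1a5a4a2a3 appears with sign +1, giving the term +[[[[a1, a5], a4], a2], a3]
  a1a5a4a3a2 appears with sign -1, giving the term -[[[[a1, a5], a4], a3], a2]


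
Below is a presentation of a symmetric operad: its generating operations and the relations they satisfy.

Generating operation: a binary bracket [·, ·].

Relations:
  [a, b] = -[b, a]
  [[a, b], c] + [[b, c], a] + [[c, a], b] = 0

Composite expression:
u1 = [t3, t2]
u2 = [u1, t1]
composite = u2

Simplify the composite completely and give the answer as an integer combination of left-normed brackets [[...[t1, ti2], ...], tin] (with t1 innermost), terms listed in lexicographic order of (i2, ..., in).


[[t1, t2], t3] - [[t1, t3], t2]

Skip Jacobi rewriting: expand, keep t1-initial words, read off terms.
Composite bracket: [[t3, t2], t1]
Under [a, b] = ab - ba we get 4 signed associative words (2^2 = 4).
Only words starting with t1 matter:
  t1t2t3 appears with sign +1, giving the term +[[t1, t2], t3]
  t1t3t2 appears with sign -1, giving the term -[[t1, t3], t2]


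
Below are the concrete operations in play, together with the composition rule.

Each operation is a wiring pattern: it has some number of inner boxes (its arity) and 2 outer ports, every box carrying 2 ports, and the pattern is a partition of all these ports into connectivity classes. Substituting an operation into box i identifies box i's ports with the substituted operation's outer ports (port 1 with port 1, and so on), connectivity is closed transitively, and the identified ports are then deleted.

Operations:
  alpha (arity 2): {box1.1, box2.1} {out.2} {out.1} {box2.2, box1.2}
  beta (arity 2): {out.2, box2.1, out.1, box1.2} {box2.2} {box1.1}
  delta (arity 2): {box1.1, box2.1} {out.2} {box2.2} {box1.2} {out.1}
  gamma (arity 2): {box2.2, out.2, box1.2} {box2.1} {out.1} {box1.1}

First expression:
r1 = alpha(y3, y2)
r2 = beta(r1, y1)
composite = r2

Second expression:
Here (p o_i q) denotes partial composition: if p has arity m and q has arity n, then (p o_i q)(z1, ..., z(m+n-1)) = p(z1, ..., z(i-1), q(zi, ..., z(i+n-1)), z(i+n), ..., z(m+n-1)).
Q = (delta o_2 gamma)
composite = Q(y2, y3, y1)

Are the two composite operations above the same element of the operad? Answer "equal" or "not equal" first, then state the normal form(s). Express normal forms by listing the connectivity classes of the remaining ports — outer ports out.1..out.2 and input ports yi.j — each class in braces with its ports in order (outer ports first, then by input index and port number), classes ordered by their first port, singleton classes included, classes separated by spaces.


The first composite normalizes to {out.1, out.2, y1.1} {y1.2} {y2.1, y3.1} {y2.2, y3.2}
The second composite normalizes to {out.1} {out.2} {y1.1} {y1.2, y3.2} {y2.1} {y2.2} {y3.1}
Different reductions; not equal.

not equal; the first gives {out.1, out.2, y1.1} {y1.2} {y2.1, y3.1} {y2.2, y3.2} and the second {out.1} {out.2} {y1.1} {y1.2, y3.2} {y2.1} {y2.2} {y3.1}


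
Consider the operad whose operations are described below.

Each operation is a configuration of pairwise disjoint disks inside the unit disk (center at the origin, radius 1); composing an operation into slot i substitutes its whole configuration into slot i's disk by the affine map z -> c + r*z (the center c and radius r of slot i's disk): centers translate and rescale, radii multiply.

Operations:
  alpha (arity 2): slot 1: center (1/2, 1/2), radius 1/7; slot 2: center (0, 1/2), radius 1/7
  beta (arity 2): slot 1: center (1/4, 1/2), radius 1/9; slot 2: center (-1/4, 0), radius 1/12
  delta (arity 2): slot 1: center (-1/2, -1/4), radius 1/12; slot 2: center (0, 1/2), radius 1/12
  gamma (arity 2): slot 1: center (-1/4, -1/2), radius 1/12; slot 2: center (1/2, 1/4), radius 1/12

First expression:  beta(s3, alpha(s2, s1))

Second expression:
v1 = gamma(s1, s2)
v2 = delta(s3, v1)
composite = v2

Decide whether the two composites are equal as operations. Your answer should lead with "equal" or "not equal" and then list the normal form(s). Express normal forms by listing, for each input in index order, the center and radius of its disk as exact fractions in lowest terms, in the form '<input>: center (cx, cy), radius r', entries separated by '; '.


not equal; the first gives s1: center (-1/4, 1/24), radius 1/84; s2: center (-5/24, 1/24), radius 1/84; s3: center (1/4, 1/2), radius 1/9 and the second s1: center (-1/48, 11/24), radius 1/144; s2: center (1/24, 25/48), radius 1/144; s3: center (-1/2, -1/4), radius 1/12

The first expression, normalized: s1: center (-1/4, 1/24), radius 1/84; s2: center (-5/24, 1/24), radius 1/84; s3: center (1/4, 1/2), radius 1/9
The second expression, normalized: s1: center (-1/48, 11/24), radius 1/144; s2: center (1/24, 25/48), radius 1/144; s3: center (-1/2, -1/4), radius 1/12
No match — not equal.


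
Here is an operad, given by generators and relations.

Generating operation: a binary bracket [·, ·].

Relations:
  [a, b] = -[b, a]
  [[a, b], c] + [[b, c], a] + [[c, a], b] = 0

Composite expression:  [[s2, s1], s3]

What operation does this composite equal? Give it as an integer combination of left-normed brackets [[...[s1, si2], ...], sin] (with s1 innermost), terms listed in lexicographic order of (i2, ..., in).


-[[s1, s2], s3]

A multilinear Lie element is pinned by s1-initial words (s1 innermost).
Composite bracket: [[s2, s1], s3]
Applying ab - ba throughout gives 4 signed words (2^2 = 4).
The s1-initial words carry the normal form:
  s1s2s3 appears with sign -1, giving the term -[[s1, s2], s3]


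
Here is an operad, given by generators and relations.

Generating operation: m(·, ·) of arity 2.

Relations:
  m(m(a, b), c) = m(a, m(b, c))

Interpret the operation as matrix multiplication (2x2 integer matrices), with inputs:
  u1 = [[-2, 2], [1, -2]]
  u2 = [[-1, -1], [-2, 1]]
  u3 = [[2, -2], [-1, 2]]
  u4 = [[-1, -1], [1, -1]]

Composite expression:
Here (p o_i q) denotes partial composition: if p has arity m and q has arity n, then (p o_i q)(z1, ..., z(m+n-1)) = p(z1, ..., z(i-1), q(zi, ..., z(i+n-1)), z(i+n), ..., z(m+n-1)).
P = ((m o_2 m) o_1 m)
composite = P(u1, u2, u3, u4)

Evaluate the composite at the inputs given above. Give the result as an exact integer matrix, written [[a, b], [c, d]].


[[20, -4], [-21, 3]]


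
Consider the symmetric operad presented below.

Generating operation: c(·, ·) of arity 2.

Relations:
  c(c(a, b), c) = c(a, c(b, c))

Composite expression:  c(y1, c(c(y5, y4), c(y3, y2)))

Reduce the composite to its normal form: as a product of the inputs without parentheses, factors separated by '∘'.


y1 ∘ y5 ∘ y4 ∘ y3 ∘ y2

Key point: c is associative — brackets drop, the y-order remains.
c(y5, y4) linearizes to y5 ∘ y4
c(y3, y2) linearizes to y3 ∘ y2
c(c(y5, y4), c(y3, y2)) linearizes to y5 ∘ y4 ∘ y3 ∘ y2
c(y1, c(c(y5, y4), c(y3, y2))) linearizes to y1 ∘ y5 ∘ y4 ∘ y3 ∘ y2


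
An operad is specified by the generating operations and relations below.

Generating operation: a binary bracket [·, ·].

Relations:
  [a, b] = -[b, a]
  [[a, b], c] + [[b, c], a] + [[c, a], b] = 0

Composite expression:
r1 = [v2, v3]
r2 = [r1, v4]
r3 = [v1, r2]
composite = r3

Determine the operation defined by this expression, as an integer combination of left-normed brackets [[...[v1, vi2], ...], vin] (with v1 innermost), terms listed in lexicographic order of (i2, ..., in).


Expand each bracket as ab - ba; the v1-initial words give the coefficients.
Composite bracket: [v1, [[v2, v3], v4]]
The bracket unfolds into 8 signed words via [a, b] = ab - ba (2^3 = 8).
The v1-initial words carry the normal form:
  the word v1v2v3v4 carries sign +1 and contributes +[[[v1, v2], v3], v4]
  the word v1v3v2v4 carries sign -1 and contributes -[[[v1, v3], v2], v4]
  the word v1v4v2v3 carries sign -1 and contributes -[[[v1, v4], v2], v3]
  the word v1v4v3v2 carries sign +1 and contributes +[[[v1, v4], v3], v2]

[[[v1, v2], v3], v4] - [[[v1, v3], v2], v4] - [[[v1, v4], v2], v3] + [[[v1, v4], v3], v2]


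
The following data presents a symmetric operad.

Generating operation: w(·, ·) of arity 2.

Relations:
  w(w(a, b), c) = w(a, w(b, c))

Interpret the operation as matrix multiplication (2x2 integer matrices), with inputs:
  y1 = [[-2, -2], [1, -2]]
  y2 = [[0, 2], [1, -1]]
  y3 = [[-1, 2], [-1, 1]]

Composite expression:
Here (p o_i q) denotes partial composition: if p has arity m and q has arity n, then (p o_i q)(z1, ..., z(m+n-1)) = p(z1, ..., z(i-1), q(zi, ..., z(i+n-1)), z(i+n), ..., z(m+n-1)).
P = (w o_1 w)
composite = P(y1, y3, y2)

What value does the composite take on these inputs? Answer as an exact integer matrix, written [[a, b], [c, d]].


[[-6, 14], [0, 2]]

w(y1, y3) = [[4, -6], [1, 0]]
w(w(y1, y3), y2) = [[-6, 14], [0, 2]]


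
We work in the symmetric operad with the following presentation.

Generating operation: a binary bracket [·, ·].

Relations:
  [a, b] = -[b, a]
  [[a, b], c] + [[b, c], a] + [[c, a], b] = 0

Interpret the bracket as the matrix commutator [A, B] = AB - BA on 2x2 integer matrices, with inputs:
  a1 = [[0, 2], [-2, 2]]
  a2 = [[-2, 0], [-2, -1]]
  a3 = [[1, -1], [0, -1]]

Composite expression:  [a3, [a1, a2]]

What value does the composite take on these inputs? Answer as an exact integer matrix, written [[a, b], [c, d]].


[a1, a2] = [[-4, 2], [-2, 4]]
[a3, [a1, a2]] = [[2, -4], [4, -2]]

[[2, -4], [4, -2]]


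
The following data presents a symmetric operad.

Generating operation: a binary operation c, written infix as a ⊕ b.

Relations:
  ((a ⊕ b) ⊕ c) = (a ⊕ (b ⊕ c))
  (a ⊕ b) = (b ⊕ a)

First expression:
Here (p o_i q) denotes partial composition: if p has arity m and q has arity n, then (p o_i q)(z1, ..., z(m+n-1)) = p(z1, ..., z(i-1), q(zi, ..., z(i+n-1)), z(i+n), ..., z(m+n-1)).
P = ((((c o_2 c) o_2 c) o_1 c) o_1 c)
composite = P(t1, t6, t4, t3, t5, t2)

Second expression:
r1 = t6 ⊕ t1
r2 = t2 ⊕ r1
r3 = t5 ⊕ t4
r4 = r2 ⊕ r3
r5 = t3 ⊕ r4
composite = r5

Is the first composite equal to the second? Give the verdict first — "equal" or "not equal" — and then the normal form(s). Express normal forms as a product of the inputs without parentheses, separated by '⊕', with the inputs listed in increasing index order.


equal — both sides give t1 ⊕ t2 ⊕ t3 ⊕ t4 ⊕ t5 ⊕ t6

Normal form of the first expression: t1 ⊕ t2 ⊕ t3 ⊕ t4 ⊕ t5 ⊕ t6
Normal form of the second expression: t1 ⊕ t2 ⊕ t3 ⊕ t4 ⊕ t5 ⊕ t6
The forms coincide; equal.


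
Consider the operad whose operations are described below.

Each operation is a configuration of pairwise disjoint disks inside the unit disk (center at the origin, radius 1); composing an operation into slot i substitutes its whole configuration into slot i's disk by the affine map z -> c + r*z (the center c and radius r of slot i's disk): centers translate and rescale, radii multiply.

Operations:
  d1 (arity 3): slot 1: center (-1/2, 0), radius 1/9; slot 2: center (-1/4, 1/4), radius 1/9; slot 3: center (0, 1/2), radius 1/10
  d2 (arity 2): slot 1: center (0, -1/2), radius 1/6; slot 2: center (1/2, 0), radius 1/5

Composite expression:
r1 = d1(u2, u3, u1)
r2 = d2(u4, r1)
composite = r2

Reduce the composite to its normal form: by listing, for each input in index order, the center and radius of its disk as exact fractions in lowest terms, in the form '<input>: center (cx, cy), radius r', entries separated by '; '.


u1: center (1/2, 1/10), radius 1/50; u2: center (2/5, 0), radius 1/45; u3: center (9/20, 1/20), radius 1/45; u4: center (0, -1/2), radius 1/6

Follow each u-input down from d2: c' goes to c + r*c', radius to r*r'.
input u4: applying the 1 nested substitution gives center (0, -1/2), radius 1/6
input u2: applying the 2 nested substitutions gives center (2/5, 0), radius 1/45
input u3: applying the 2 nested substitutions gives center (9/20, 1/20), radius 1/45
input u1: applying the 2 nested substitutions gives center (1/2, 1/10), radius 1/50


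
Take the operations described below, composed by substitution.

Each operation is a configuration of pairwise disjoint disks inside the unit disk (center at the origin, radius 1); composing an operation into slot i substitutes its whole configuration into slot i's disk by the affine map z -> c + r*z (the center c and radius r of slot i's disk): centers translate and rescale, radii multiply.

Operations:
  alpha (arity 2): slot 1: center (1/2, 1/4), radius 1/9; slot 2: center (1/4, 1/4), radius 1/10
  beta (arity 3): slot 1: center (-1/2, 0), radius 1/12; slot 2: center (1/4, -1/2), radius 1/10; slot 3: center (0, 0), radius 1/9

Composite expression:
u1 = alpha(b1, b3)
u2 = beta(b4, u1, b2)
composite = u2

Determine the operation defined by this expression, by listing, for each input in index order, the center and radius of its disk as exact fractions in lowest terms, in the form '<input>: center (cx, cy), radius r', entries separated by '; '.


Affine substitution under beta: radii multiply and b-centers shift.
b4 passes through 1 substitution, ending at center (-1/2, 0), radius 1/12
b1 passes through 2 substitutions, ending at center (3/10, -19/40), radius 1/90
b3 passes through 2 substitutions, ending at center (11/40, -19/40), radius 1/100
b2 passes through 1 substitution, ending at center (0, 0), radius 1/9

b1: center (3/10, -19/40), radius 1/90; b2: center (0, 0), radius 1/9; b3: center (11/40, -19/40), radius 1/100; b4: center (-1/2, 0), radius 1/12


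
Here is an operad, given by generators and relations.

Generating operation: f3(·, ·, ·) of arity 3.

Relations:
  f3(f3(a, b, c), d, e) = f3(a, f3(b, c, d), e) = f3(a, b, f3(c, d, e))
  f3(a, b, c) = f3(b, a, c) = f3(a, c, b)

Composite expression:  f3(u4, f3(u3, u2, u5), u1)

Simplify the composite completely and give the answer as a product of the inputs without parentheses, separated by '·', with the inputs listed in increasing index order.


u1 · u2 · u3 · u4 · u5

Both nesting and order wash out for f3; what remains is which u's occur.
f3(u3, u2, u5) collapses to u3 · u2 · u5
f3(u4, f3(u3, u2, u5), u1) collapses to u4 · u3 · u2 · u5 · u1
the factors in increasing index order: u1 · u2 · u3 · u4 · u5


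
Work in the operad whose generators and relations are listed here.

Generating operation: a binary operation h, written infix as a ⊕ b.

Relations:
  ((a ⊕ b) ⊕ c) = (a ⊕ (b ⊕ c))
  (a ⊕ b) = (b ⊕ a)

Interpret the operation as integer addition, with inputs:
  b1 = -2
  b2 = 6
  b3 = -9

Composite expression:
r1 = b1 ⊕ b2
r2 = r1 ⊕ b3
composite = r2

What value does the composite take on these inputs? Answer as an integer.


(b1 ⊕ b2) = 4
((b1 ⊕ b2) ⊕ b3) = -5

-5


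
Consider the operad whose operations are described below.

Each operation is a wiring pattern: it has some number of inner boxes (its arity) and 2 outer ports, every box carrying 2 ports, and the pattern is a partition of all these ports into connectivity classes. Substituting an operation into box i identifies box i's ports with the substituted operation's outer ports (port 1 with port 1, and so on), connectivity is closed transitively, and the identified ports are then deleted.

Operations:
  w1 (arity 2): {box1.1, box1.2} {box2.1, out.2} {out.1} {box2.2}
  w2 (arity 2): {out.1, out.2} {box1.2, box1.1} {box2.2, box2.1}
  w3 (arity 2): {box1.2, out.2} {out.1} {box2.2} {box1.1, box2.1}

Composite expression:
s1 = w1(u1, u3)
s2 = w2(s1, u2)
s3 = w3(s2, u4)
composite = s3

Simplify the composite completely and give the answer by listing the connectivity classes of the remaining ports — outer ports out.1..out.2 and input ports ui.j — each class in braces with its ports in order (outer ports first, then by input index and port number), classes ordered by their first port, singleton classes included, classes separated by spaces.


{out.1} {out.2, u4.1} {u1.1, u1.2} {u2.1, u2.2} {u3.1} {u3.2} {u4.2}

Two ports join when wires chain via w3-identified ports.
composing w1 on (u1, u3), with out.j its own outer ports: {out.1} {out.2, u3.1} {u1.1, u1.2} {u3.2}
composing w2 on (u1, u3, u2), with out.j its own outer ports: {out.1, out.2} {u1.1, u1.2} {u2.1, u2.2} {u3.1} {u3.2}
composing w3 on (u1, u3, u2, u4), with out.j its own outer ports: {out.1} {out.2, u4.1} {u1.1, u1.2} {u2.1, u2.2} {u3.1} {u3.2} {u4.2}


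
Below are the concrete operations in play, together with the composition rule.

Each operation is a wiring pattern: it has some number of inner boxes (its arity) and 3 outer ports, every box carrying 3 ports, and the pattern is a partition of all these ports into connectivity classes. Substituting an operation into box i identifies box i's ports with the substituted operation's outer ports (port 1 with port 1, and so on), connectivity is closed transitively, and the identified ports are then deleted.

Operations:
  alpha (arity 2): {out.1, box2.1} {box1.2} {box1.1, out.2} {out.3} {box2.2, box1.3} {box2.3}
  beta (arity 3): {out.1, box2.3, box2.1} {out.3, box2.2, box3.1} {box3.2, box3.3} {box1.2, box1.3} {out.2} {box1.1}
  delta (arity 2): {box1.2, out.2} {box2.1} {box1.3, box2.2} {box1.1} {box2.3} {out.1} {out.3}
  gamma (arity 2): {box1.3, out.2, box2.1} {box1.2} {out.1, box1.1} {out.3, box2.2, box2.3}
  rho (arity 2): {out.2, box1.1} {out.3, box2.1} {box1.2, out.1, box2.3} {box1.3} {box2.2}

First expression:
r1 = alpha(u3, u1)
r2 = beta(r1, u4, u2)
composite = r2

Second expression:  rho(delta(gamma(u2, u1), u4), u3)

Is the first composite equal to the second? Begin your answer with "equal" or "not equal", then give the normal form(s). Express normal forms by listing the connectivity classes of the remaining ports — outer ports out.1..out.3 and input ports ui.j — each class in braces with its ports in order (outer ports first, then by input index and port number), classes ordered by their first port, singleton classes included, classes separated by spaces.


not equal: they reduce to {out.1, u4.1, u4.3} {out.2} {out.3, u2.1, u4.2} {u1.1} {u1.2, u3.3} {u1.3} {u2.2, u2.3} {u3.1} {u3.2} and {out.1, u1.1, u2.3, u3.3} {out.2} {out.3, u3.1} {u1.2, u1.3, u4.2} {u2.1} {u2.2} {u3.2} {u4.1} {u4.3}

In normal form, the first expression is {out.1, u4.1, u4.3} {out.2} {out.3, u2.1, u4.2} {u1.1} {u1.2, u3.3} {u1.3} {u2.2, u2.3} {u3.1} {u3.2}
In normal form, the second expression is {out.1, u1.1, u2.3, u3.3} {out.2} {out.3, u3.1} {u1.2, u1.3, u4.2} {u2.1} {u2.2} {u3.2} {u4.1} {u4.3}
Distinct normal forms: not equal.


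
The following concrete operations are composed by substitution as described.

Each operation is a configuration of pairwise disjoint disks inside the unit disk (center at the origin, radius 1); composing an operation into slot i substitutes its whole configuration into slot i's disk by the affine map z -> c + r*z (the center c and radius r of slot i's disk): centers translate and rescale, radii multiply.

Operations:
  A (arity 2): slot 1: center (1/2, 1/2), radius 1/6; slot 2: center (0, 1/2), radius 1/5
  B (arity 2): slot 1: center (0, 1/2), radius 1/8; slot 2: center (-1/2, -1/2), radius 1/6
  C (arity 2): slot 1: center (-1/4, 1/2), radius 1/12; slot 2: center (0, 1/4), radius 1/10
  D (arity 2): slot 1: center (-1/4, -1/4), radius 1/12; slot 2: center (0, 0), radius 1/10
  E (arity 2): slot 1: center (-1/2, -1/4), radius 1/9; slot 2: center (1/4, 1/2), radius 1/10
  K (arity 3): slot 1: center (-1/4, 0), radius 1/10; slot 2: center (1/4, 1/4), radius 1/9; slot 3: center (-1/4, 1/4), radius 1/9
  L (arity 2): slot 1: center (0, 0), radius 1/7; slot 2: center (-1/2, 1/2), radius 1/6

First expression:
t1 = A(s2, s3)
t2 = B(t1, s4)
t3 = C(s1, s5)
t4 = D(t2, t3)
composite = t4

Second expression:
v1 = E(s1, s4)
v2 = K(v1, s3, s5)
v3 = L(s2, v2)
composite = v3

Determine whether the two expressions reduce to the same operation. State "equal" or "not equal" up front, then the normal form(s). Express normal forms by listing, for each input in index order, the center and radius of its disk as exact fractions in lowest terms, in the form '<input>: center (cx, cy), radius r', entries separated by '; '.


not equal — first s1: center (-1/40, 1/20), radius 1/120; s2: center (-47/192, -13/64), radius 1/576; s3: center (-1/4, -13/64), radius 1/480; s4: center (-7/24, -7/24), radius 1/72; s5: center (0, 1/40), radius 1/100, second s1: center (-11/20, 119/240), radius 1/540; s2: center (0, 0), radius 1/7; s3: center (-11/24, 13/24), radius 1/54; s4: center (-43/80, 61/120), radius 1/600; s5: center (-13/24, 13/24), radius 1/54

The first composite normalizes to s1: center (-1/40, 1/20), radius 1/120; s2: center (-47/192, -13/64), radius 1/576; s3: center (-1/4, -13/64), radius 1/480; s4: center (-7/24, -7/24), radius 1/72; s5: center (0, 1/40), radius 1/100
The second composite normalizes to s1: center (-11/20, 119/240), radius 1/540; s2: center (0, 0), radius 1/7; s3: center (-11/24, 13/24), radius 1/54; s4: center (-43/80, 61/120), radius 1/600; s5: center (-13/24, 13/24), radius 1/54
No match — not equal.
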